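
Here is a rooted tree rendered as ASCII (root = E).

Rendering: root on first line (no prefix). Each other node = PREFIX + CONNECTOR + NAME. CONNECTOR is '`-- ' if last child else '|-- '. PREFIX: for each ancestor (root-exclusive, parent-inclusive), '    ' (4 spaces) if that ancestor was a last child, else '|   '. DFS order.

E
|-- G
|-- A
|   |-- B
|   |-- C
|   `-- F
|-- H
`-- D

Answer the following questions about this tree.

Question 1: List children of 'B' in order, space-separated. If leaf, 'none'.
Answer: none

Derivation:
Node B's children (from adjacency): (leaf)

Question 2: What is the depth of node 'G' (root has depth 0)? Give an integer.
Path from root to G: E -> G
Depth = number of edges = 1

Answer: 1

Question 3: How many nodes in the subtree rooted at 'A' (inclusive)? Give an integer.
Subtree rooted at A contains: A, B, C, F
Count = 4

Answer: 4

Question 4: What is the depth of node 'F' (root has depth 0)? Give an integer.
Path from root to F: E -> A -> F
Depth = number of edges = 2

Answer: 2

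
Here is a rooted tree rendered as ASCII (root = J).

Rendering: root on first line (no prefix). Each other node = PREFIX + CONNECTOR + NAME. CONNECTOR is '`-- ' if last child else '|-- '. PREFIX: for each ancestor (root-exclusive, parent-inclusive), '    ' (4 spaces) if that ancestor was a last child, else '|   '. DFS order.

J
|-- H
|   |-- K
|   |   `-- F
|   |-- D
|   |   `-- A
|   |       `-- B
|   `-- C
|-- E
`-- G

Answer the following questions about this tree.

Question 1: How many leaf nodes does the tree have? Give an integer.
Answer: 5

Derivation:
Leaves (nodes with no children): B, C, E, F, G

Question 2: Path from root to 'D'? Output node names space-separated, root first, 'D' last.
Answer: J H D

Derivation:
Walk down from root: J -> H -> D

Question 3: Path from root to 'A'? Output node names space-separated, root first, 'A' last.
Walk down from root: J -> H -> D -> A

Answer: J H D A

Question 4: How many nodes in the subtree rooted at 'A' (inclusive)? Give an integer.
Subtree rooted at A contains: A, B
Count = 2

Answer: 2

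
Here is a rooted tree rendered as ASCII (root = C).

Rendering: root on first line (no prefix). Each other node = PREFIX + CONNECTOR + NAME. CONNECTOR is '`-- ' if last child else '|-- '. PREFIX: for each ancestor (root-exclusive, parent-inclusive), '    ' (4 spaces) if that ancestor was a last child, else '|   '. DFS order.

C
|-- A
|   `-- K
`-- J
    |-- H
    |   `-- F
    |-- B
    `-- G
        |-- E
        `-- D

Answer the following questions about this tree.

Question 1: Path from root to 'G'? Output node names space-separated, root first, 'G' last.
Answer: C J G

Derivation:
Walk down from root: C -> J -> G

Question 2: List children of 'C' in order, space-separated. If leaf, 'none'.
Node C's children (from adjacency): A, J

Answer: A J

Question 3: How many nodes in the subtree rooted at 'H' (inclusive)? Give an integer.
Answer: 2

Derivation:
Subtree rooted at H contains: F, H
Count = 2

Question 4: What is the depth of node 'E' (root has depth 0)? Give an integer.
Path from root to E: C -> J -> G -> E
Depth = number of edges = 3

Answer: 3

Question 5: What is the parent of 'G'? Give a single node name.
Answer: J

Derivation:
Scan adjacency: G appears as child of J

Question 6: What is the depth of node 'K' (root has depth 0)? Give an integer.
Answer: 2

Derivation:
Path from root to K: C -> A -> K
Depth = number of edges = 2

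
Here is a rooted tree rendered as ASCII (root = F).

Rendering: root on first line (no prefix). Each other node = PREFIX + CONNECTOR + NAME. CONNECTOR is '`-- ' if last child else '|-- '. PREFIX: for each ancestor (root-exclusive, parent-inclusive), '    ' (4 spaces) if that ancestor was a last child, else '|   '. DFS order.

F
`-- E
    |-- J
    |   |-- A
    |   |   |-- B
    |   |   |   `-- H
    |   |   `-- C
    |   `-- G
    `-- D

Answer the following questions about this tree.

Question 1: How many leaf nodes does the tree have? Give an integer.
Leaves (nodes with no children): C, D, G, H

Answer: 4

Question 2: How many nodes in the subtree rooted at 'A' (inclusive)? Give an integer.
Subtree rooted at A contains: A, B, C, H
Count = 4

Answer: 4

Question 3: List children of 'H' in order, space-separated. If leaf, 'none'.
Answer: none

Derivation:
Node H's children (from adjacency): (leaf)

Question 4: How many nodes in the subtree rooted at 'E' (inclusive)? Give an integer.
Answer: 8

Derivation:
Subtree rooted at E contains: A, B, C, D, E, G, H, J
Count = 8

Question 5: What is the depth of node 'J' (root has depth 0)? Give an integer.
Path from root to J: F -> E -> J
Depth = number of edges = 2

Answer: 2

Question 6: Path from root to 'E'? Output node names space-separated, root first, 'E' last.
Answer: F E

Derivation:
Walk down from root: F -> E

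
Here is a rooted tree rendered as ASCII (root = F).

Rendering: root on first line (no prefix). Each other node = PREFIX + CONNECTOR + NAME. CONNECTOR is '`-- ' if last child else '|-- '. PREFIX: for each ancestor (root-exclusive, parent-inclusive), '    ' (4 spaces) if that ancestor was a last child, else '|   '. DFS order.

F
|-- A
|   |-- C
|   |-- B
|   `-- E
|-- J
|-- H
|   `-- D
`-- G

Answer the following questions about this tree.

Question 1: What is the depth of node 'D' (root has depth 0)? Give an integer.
Path from root to D: F -> H -> D
Depth = number of edges = 2

Answer: 2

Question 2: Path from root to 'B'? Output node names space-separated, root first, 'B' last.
Walk down from root: F -> A -> B

Answer: F A B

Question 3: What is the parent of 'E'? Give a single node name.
Scan adjacency: E appears as child of A

Answer: A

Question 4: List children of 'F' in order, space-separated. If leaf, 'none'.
Node F's children (from adjacency): A, J, H, G

Answer: A J H G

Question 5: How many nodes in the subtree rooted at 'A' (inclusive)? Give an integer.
Answer: 4

Derivation:
Subtree rooted at A contains: A, B, C, E
Count = 4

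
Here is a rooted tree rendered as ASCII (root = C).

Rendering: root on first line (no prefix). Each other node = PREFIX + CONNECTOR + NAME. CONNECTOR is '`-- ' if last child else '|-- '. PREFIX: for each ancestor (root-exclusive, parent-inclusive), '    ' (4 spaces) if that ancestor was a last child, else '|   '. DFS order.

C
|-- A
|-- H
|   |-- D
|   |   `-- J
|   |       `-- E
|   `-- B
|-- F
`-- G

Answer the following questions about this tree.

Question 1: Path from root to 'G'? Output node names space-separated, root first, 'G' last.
Walk down from root: C -> G

Answer: C G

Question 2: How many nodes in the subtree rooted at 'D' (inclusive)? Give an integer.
Answer: 3

Derivation:
Subtree rooted at D contains: D, E, J
Count = 3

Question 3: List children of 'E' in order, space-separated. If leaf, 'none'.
Node E's children (from adjacency): (leaf)

Answer: none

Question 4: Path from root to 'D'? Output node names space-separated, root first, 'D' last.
Answer: C H D

Derivation:
Walk down from root: C -> H -> D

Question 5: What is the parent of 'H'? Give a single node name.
Answer: C

Derivation:
Scan adjacency: H appears as child of C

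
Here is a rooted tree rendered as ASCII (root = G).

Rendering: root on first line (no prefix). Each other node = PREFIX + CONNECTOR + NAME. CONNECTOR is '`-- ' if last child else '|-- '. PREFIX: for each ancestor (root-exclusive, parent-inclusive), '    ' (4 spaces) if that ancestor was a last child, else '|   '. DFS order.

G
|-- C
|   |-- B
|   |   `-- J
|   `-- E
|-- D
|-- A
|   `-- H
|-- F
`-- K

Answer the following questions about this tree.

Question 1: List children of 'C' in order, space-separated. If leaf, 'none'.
Node C's children (from adjacency): B, E

Answer: B E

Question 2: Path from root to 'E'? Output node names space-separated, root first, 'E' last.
Walk down from root: G -> C -> E

Answer: G C E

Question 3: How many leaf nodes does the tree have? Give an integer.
Answer: 6

Derivation:
Leaves (nodes with no children): D, E, F, H, J, K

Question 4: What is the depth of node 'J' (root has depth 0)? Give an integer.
Path from root to J: G -> C -> B -> J
Depth = number of edges = 3

Answer: 3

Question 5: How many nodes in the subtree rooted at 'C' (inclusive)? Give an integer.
Answer: 4

Derivation:
Subtree rooted at C contains: B, C, E, J
Count = 4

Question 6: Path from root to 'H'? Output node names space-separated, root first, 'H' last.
Walk down from root: G -> A -> H

Answer: G A H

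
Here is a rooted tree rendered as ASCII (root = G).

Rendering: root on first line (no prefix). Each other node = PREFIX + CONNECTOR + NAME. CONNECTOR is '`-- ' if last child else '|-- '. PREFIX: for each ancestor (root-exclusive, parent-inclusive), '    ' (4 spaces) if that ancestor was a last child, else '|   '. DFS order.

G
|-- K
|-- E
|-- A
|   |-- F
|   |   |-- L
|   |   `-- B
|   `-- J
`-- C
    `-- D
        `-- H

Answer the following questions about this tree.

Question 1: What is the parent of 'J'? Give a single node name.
Scan adjacency: J appears as child of A

Answer: A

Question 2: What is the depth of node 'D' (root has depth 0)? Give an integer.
Path from root to D: G -> C -> D
Depth = number of edges = 2

Answer: 2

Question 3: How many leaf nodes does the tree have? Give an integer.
Leaves (nodes with no children): B, E, H, J, K, L

Answer: 6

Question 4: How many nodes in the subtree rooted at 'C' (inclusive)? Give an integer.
Subtree rooted at C contains: C, D, H
Count = 3

Answer: 3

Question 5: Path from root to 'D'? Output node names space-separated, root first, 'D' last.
Walk down from root: G -> C -> D

Answer: G C D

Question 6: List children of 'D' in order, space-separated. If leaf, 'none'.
Answer: H

Derivation:
Node D's children (from adjacency): H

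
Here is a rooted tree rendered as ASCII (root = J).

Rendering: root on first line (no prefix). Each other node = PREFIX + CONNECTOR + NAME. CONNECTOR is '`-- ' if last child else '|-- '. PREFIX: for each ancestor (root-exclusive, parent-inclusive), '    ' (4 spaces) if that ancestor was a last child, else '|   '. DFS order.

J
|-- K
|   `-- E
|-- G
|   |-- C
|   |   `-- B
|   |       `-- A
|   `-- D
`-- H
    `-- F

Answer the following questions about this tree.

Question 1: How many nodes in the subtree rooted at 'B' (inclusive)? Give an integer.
Answer: 2

Derivation:
Subtree rooted at B contains: A, B
Count = 2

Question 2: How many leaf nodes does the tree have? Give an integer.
Leaves (nodes with no children): A, D, E, F

Answer: 4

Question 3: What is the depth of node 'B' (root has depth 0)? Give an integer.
Answer: 3

Derivation:
Path from root to B: J -> G -> C -> B
Depth = number of edges = 3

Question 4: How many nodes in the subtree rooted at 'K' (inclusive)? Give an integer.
Subtree rooted at K contains: E, K
Count = 2

Answer: 2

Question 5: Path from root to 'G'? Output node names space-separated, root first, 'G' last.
Walk down from root: J -> G

Answer: J G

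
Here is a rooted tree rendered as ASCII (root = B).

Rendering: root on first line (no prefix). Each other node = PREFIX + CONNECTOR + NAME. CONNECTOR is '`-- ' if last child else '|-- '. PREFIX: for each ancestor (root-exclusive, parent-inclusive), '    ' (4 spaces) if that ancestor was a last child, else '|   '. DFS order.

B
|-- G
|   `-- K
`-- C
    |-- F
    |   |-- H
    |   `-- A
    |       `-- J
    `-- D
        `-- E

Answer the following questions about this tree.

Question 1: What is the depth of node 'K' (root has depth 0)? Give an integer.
Path from root to K: B -> G -> K
Depth = number of edges = 2

Answer: 2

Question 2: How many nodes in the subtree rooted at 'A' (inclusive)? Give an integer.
Subtree rooted at A contains: A, J
Count = 2

Answer: 2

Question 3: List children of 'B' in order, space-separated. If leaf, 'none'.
Node B's children (from adjacency): G, C

Answer: G C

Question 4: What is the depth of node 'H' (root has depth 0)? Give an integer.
Path from root to H: B -> C -> F -> H
Depth = number of edges = 3

Answer: 3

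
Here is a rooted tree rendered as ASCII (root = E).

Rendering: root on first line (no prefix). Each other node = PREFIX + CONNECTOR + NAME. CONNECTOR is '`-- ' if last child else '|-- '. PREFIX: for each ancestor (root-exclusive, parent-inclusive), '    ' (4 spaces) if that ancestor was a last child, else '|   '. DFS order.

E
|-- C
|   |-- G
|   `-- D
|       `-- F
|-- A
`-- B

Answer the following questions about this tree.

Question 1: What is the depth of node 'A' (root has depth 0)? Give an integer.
Path from root to A: E -> A
Depth = number of edges = 1

Answer: 1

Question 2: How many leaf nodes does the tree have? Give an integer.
Answer: 4

Derivation:
Leaves (nodes with no children): A, B, F, G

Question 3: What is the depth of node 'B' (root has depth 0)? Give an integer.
Path from root to B: E -> B
Depth = number of edges = 1

Answer: 1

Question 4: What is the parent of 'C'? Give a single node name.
Scan adjacency: C appears as child of E

Answer: E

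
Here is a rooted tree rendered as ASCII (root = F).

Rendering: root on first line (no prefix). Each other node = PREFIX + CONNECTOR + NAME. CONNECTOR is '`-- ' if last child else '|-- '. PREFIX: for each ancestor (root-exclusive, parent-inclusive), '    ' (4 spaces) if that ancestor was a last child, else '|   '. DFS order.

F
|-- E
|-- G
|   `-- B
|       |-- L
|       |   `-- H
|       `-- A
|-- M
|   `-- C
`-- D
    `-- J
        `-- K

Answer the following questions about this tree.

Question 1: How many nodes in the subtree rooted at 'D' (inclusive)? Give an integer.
Subtree rooted at D contains: D, J, K
Count = 3

Answer: 3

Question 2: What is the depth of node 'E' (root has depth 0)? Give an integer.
Path from root to E: F -> E
Depth = number of edges = 1

Answer: 1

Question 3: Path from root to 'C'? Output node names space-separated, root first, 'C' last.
Walk down from root: F -> M -> C

Answer: F M C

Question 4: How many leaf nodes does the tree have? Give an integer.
Answer: 5

Derivation:
Leaves (nodes with no children): A, C, E, H, K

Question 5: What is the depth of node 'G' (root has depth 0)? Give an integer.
Path from root to G: F -> G
Depth = number of edges = 1

Answer: 1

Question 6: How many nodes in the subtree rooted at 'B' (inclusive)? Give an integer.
Subtree rooted at B contains: A, B, H, L
Count = 4

Answer: 4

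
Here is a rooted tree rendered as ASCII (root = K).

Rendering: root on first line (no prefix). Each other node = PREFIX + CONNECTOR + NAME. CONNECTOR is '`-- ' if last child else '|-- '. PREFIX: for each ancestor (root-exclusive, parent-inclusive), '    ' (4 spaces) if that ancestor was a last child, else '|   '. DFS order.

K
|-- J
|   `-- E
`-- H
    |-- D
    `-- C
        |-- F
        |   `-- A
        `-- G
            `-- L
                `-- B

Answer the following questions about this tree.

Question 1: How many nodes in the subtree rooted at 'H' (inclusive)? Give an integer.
Subtree rooted at H contains: A, B, C, D, F, G, H, L
Count = 8

Answer: 8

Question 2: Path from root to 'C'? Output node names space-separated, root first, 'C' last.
Walk down from root: K -> H -> C

Answer: K H C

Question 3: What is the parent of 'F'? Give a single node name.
Answer: C

Derivation:
Scan adjacency: F appears as child of C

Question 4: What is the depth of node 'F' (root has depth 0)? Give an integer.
Path from root to F: K -> H -> C -> F
Depth = number of edges = 3

Answer: 3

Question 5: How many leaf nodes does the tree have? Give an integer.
Answer: 4

Derivation:
Leaves (nodes with no children): A, B, D, E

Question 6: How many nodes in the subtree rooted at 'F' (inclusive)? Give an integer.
Subtree rooted at F contains: A, F
Count = 2

Answer: 2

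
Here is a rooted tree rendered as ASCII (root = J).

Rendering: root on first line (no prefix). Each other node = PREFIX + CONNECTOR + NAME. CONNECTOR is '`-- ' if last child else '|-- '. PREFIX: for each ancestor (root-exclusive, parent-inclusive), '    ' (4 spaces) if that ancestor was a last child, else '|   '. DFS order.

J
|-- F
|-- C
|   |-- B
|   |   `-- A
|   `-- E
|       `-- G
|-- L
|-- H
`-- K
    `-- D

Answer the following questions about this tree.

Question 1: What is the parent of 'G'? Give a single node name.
Scan adjacency: G appears as child of E

Answer: E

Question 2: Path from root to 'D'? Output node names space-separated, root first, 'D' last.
Answer: J K D

Derivation:
Walk down from root: J -> K -> D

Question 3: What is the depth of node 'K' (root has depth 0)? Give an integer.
Answer: 1

Derivation:
Path from root to K: J -> K
Depth = number of edges = 1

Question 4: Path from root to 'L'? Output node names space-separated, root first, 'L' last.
Walk down from root: J -> L

Answer: J L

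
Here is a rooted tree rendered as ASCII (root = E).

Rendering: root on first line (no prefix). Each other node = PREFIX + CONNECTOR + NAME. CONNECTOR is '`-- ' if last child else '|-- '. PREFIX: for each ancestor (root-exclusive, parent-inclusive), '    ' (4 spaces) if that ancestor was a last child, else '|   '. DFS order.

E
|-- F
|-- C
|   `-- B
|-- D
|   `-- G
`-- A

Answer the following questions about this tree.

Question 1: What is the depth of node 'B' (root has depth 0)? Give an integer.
Path from root to B: E -> C -> B
Depth = number of edges = 2

Answer: 2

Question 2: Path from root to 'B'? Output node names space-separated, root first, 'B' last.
Walk down from root: E -> C -> B

Answer: E C B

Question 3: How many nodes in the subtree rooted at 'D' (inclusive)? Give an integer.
Answer: 2

Derivation:
Subtree rooted at D contains: D, G
Count = 2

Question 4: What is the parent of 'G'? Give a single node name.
Scan adjacency: G appears as child of D

Answer: D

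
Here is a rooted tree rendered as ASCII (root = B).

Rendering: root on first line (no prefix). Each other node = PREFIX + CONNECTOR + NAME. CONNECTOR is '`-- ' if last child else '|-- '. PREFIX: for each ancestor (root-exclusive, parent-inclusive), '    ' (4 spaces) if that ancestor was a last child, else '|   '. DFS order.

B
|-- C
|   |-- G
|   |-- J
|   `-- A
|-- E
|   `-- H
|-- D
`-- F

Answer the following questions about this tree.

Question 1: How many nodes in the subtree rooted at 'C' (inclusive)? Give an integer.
Answer: 4

Derivation:
Subtree rooted at C contains: A, C, G, J
Count = 4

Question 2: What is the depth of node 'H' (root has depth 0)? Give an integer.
Path from root to H: B -> E -> H
Depth = number of edges = 2

Answer: 2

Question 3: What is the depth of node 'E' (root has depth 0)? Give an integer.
Answer: 1

Derivation:
Path from root to E: B -> E
Depth = number of edges = 1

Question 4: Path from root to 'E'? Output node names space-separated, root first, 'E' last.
Walk down from root: B -> E

Answer: B E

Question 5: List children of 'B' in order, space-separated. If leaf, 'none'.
Node B's children (from adjacency): C, E, D, F

Answer: C E D F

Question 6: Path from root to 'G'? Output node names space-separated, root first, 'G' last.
Answer: B C G

Derivation:
Walk down from root: B -> C -> G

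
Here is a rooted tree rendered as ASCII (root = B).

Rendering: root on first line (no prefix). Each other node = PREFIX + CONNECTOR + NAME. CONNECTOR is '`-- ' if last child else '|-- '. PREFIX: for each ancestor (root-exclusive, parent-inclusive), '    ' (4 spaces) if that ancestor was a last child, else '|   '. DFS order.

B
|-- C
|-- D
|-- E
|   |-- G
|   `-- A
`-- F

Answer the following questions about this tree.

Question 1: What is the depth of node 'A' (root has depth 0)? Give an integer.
Path from root to A: B -> E -> A
Depth = number of edges = 2

Answer: 2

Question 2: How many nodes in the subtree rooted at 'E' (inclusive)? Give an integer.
Answer: 3

Derivation:
Subtree rooted at E contains: A, E, G
Count = 3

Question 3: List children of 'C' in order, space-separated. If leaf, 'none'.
Answer: none

Derivation:
Node C's children (from adjacency): (leaf)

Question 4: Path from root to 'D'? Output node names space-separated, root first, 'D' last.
Walk down from root: B -> D

Answer: B D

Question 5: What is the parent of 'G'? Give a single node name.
Scan adjacency: G appears as child of E

Answer: E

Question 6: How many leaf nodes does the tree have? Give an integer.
Leaves (nodes with no children): A, C, D, F, G

Answer: 5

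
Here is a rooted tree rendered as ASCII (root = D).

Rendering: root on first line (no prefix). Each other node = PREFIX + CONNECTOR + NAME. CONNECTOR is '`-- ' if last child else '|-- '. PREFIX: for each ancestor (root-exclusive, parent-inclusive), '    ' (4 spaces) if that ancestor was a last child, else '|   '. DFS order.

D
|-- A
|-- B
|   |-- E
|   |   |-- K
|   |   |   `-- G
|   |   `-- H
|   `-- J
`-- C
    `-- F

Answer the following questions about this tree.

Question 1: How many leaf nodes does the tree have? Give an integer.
Answer: 5

Derivation:
Leaves (nodes with no children): A, F, G, H, J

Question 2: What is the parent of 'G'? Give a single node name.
Answer: K

Derivation:
Scan adjacency: G appears as child of K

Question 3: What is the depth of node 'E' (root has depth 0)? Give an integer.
Path from root to E: D -> B -> E
Depth = number of edges = 2

Answer: 2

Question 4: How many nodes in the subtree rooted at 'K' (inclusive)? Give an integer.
Answer: 2

Derivation:
Subtree rooted at K contains: G, K
Count = 2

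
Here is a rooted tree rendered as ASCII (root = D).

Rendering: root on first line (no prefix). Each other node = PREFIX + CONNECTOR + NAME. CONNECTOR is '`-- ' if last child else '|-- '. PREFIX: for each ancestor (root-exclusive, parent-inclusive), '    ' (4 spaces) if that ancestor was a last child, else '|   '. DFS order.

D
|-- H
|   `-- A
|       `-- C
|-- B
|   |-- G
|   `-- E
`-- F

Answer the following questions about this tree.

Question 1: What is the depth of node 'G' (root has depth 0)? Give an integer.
Path from root to G: D -> B -> G
Depth = number of edges = 2

Answer: 2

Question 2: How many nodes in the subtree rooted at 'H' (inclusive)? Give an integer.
Answer: 3

Derivation:
Subtree rooted at H contains: A, C, H
Count = 3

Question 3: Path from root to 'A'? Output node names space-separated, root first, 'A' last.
Answer: D H A

Derivation:
Walk down from root: D -> H -> A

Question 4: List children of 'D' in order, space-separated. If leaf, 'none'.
Answer: H B F

Derivation:
Node D's children (from adjacency): H, B, F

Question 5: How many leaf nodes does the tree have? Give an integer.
Answer: 4

Derivation:
Leaves (nodes with no children): C, E, F, G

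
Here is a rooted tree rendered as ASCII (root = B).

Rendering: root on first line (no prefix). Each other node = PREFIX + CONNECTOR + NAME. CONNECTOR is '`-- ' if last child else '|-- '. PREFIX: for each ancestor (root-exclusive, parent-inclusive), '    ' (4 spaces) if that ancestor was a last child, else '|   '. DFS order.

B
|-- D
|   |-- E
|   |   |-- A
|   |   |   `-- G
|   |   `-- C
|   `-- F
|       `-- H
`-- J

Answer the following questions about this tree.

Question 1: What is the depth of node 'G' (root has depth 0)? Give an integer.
Answer: 4

Derivation:
Path from root to G: B -> D -> E -> A -> G
Depth = number of edges = 4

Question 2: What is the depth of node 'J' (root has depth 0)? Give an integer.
Path from root to J: B -> J
Depth = number of edges = 1

Answer: 1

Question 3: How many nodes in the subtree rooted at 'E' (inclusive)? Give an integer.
Subtree rooted at E contains: A, C, E, G
Count = 4

Answer: 4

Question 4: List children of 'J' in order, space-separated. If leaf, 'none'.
Node J's children (from adjacency): (leaf)

Answer: none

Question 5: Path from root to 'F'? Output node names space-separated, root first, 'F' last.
Walk down from root: B -> D -> F

Answer: B D F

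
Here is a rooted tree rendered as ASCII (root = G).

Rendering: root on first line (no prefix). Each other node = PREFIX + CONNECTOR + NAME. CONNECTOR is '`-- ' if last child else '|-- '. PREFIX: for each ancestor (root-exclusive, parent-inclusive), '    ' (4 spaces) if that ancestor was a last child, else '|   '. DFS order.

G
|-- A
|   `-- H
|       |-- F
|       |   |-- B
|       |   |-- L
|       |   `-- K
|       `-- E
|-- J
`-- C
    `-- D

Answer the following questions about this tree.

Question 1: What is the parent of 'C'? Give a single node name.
Scan adjacency: C appears as child of G

Answer: G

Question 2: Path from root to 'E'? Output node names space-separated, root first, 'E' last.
Walk down from root: G -> A -> H -> E

Answer: G A H E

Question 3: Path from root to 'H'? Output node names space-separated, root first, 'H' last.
Walk down from root: G -> A -> H

Answer: G A H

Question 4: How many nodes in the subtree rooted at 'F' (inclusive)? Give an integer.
Subtree rooted at F contains: B, F, K, L
Count = 4

Answer: 4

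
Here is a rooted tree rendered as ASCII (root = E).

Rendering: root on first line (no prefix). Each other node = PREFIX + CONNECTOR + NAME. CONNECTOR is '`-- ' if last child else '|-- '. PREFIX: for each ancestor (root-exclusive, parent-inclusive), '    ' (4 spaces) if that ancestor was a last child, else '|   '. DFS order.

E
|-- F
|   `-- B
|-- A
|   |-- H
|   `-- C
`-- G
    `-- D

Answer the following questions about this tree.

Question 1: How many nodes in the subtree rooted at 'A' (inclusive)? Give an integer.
Subtree rooted at A contains: A, C, H
Count = 3

Answer: 3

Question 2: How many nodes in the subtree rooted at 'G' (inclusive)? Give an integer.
Answer: 2

Derivation:
Subtree rooted at G contains: D, G
Count = 2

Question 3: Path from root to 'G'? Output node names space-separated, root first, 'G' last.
Walk down from root: E -> G

Answer: E G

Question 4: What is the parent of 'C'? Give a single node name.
Scan adjacency: C appears as child of A

Answer: A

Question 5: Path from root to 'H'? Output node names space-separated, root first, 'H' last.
Answer: E A H

Derivation:
Walk down from root: E -> A -> H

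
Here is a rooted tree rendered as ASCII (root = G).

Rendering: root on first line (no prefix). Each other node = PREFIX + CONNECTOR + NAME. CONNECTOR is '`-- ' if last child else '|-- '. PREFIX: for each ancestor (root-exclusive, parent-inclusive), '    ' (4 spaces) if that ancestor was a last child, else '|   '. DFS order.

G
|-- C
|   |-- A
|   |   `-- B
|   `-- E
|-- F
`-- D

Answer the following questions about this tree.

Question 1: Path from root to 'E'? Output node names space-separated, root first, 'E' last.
Answer: G C E

Derivation:
Walk down from root: G -> C -> E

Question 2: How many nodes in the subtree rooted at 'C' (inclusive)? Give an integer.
Subtree rooted at C contains: A, B, C, E
Count = 4

Answer: 4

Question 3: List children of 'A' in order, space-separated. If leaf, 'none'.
Node A's children (from adjacency): B

Answer: B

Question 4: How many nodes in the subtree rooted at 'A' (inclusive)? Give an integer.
Subtree rooted at A contains: A, B
Count = 2

Answer: 2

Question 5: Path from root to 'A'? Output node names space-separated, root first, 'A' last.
Walk down from root: G -> C -> A

Answer: G C A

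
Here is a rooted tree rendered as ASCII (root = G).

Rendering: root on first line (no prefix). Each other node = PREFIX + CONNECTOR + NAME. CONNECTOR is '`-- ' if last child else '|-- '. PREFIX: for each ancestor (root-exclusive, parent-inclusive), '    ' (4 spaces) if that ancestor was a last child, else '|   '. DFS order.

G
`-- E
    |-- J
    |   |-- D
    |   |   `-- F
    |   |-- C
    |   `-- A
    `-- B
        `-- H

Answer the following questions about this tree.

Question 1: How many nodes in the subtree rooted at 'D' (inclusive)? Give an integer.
Subtree rooted at D contains: D, F
Count = 2

Answer: 2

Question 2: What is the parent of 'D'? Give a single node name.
Answer: J

Derivation:
Scan adjacency: D appears as child of J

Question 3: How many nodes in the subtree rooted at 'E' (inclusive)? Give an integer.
Subtree rooted at E contains: A, B, C, D, E, F, H, J
Count = 8

Answer: 8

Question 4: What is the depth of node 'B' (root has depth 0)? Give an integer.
Answer: 2

Derivation:
Path from root to B: G -> E -> B
Depth = number of edges = 2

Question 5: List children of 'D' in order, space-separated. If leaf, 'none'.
Node D's children (from adjacency): F

Answer: F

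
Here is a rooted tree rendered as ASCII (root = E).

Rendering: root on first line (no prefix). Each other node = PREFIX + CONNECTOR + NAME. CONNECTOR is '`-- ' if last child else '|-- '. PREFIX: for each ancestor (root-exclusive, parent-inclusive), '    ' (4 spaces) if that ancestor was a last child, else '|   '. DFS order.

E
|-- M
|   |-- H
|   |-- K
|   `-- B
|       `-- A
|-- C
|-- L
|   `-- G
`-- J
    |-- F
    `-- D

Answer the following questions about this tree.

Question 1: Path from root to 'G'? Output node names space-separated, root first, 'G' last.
Walk down from root: E -> L -> G

Answer: E L G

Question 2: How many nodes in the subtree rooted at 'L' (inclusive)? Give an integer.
Subtree rooted at L contains: G, L
Count = 2

Answer: 2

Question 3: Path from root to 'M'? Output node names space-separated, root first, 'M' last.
Walk down from root: E -> M

Answer: E M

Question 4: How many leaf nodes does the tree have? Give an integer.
Answer: 7

Derivation:
Leaves (nodes with no children): A, C, D, F, G, H, K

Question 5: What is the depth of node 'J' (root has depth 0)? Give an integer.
Answer: 1

Derivation:
Path from root to J: E -> J
Depth = number of edges = 1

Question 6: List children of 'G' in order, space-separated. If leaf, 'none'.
Answer: none

Derivation:
Node G's children (from adjacency): (leaf)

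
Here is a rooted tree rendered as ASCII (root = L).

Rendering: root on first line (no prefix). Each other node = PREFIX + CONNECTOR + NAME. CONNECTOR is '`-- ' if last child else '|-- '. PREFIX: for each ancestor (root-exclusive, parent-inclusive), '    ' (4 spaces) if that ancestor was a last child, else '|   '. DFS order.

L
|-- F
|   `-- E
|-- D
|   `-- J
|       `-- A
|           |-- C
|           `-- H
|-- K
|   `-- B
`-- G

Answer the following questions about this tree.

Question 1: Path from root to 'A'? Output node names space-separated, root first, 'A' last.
Answer: L D J A

Derivation:
Walk down from root: L -> D -> J -> A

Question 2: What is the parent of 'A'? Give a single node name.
Scan adjacency: A appears as child of J

Answer: J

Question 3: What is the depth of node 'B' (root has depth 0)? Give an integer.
Path from root to B: L -> K -> B
Depth = number of edges = 2

Answer: 2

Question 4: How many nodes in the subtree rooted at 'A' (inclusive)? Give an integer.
Answer: 3

Derivation:
Subtree rooted at A contains: A, C, H
Count = 3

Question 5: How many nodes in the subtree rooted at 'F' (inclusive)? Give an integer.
Answer: 2

Derivation:
Subtree rooted at F contains: E, F
Count = 2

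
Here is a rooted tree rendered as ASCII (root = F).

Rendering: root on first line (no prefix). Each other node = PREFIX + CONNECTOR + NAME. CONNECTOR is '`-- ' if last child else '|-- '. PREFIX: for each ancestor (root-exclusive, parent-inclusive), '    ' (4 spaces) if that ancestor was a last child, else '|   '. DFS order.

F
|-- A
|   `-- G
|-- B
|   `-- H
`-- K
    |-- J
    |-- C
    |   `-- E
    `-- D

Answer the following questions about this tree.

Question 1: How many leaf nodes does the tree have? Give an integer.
Leaves (nodes with no children): D, E, G, H, J

Answer: 5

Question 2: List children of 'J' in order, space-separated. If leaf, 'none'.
Node J's children (from adjacency): (leaf)

Answer: none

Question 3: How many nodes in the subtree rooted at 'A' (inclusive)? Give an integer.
Subtree rooted at A contains: A, G
Count = 2

Answer: 2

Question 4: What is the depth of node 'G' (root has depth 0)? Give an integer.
Path from root to G: F -> A -> G
Depth = number of edges = 2

Answer: 2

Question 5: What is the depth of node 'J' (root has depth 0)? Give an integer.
Path from root to J: F -> K -> J
Depth = number of edges = 2

Answer: 2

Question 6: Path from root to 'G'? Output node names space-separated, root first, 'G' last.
Answer: F A G

Derivation:
Walk down from root: F -> A -> G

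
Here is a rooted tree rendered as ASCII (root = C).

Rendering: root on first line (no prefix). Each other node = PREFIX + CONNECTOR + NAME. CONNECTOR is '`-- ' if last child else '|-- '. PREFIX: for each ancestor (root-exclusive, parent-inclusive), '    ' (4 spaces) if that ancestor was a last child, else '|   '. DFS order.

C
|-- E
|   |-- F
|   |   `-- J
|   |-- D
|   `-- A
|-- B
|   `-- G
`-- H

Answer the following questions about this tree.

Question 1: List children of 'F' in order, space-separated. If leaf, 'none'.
Node F's children (from adjacency): J

Answer: J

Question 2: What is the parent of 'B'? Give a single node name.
Scan adjacency: B appears as child of C

Answer: C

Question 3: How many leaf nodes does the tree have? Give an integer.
Answer: 5

Derivation:
Leaves (nodes with no children): A, D, G, H, J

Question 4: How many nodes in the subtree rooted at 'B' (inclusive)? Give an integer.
Subtree rooted at B contains: B, G
Count = 2

Answer: 2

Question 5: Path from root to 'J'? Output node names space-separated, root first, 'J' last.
Answer: C E F J

Derivation:
Walk down from root: C -> E -> F -> J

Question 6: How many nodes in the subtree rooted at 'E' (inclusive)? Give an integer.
Answer: 5

Derivation:
Subtree rooted at E contains: A, D, E, F, J
Count = 5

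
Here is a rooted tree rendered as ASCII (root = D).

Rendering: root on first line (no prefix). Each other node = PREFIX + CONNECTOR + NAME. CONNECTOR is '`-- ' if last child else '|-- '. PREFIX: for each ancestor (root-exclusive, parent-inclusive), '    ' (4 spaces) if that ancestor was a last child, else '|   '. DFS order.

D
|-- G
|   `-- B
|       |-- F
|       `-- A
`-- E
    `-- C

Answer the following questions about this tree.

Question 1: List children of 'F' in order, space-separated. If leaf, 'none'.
Answer: none

Derivation:
Node F's children (from adjacency): (leaf)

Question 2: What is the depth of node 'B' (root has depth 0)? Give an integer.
Path from root to B: D -> G -> B
Depth = number of edges = 2

Answer: 2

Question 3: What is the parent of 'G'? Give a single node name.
Answer: D

Derivation:
Scan adjacency: G appears as child of D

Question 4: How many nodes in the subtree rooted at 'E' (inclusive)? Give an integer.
Answer: 2

Derivation:
Subtree rooted at E contains: C, E
Count = 2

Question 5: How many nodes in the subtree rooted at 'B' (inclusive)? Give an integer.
Answer: 3

Derivation:
Subtree rooted at B contains: A, B, F
Count = 3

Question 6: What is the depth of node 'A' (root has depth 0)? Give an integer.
Path from root to A: D -> G -> B -> A
Depth = number of edges = 3

Answer: 3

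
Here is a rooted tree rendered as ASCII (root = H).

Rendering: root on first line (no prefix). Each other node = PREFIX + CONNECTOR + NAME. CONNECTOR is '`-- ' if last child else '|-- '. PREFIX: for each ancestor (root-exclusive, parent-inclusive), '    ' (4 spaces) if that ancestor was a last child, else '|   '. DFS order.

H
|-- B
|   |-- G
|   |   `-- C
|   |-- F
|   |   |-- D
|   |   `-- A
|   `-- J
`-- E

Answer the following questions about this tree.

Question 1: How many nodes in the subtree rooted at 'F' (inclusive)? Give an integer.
Answer: 3

Derivation:
Subtree rooted at F contains: A, D, F
Count = 3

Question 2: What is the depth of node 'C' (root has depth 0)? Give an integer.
Path from root to C: H -> B -> G -> C
Depth = number of edges = 3

Answer: 3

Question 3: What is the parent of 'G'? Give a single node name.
Answer: B

Derivation:
Scan adjacency: G appears as child of B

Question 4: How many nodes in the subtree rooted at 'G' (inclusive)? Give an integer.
Subtree rooted at G contains: C, G
Count = 2

Answer: 2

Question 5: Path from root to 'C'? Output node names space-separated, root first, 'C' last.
Walk down from root: H -> B -> G -> C

Answer: H B G C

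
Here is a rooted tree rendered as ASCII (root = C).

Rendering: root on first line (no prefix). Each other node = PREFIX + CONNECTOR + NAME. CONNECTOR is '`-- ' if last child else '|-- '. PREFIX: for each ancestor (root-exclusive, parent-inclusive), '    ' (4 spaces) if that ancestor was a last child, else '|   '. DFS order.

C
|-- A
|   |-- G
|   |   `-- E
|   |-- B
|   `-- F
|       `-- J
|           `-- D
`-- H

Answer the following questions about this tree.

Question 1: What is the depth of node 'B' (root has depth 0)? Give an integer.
Answer: 2

Derivation:
Path from root to B: C -> A -> B
Depth = number of edges = 2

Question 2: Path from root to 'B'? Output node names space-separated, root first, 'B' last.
Walk down from root: C -> A -> B

Answer: C A B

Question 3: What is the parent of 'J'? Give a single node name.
Scan adjacency: J appears as child of F

Answer: F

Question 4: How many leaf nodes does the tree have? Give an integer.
Leaves (nodes with no children): B, D, E, H

Answer: 4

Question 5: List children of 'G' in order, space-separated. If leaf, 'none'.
Answer: E

Derivation:
Node G's children (from adjacency): E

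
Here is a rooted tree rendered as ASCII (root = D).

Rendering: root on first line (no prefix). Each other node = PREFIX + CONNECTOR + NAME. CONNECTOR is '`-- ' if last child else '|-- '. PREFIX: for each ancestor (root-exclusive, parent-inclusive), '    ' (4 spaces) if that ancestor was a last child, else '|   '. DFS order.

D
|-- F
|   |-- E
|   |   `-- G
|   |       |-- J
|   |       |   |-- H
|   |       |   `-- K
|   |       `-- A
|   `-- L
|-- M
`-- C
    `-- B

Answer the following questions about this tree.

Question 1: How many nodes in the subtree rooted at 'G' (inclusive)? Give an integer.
Answer: 5

Derivation:
Subtree rooted at G contains: A, G, H, J, K
Count = 5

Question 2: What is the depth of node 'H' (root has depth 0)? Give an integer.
Answer: 5

Derivation:
Path from root to H: D -> F -> E -> G -> J -> H
Depth = number of edges = 5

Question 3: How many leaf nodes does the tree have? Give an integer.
Answer: 6

Derivation:
Leaves (nodes with no children): A, B, H, K, L, M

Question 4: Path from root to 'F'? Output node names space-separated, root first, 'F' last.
Walk down from root: D -> F

Answer: D F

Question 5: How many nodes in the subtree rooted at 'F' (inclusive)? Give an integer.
Answer: 8

Derivation:
Subtree rooted at F contains: A, E, F, G, H, J, K, L
Count = 8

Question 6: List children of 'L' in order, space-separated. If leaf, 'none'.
Answer: none

Derivation:
Node L's children (from adjacency): (leaf)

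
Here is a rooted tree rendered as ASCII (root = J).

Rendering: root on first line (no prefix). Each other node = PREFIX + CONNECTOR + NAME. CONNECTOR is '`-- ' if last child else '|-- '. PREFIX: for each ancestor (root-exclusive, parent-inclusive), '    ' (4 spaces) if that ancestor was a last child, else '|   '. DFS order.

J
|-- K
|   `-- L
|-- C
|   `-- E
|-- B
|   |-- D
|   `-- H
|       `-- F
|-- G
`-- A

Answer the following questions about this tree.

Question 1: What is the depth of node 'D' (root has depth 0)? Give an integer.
Answer: 2

Derivation:
Path from root to D: J -> B -> D
Depth = number of edges = 2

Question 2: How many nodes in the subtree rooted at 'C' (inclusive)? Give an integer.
Subtree rooted at C contains: C, E
Count = 2

Answer: 2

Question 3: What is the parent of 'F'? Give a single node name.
Scan adjacency: F appears as child of H

Answer: H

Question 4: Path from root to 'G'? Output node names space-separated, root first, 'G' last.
Walk down from root: J -> G

Answer: J G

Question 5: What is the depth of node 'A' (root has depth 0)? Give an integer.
Answer: 1

Derivation:
Path from root to A: J -> A
Depth = number of edges = 1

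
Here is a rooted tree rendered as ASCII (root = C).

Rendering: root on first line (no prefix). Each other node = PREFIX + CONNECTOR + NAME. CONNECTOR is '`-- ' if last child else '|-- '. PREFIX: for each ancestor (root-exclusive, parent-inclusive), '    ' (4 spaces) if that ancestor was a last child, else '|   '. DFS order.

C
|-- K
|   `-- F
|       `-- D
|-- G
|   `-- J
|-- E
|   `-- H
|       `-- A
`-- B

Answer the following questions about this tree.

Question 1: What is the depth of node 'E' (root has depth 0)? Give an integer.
Path from root to E: C -> E
Depth = number of edges = 1

Answer: 1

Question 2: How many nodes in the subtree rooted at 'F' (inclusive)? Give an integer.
Answer: 2

Derivation:
Subtree rooted at F contains: D, F
Count = 2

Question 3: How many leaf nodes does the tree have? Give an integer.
Answer: 4

Derivation:
Leaves (nodes with no children): A, B, D, J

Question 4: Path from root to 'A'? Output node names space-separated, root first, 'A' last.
Walk down from root: C -> E -> H -> A

Answer: C E H A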